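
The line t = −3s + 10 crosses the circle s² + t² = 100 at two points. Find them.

(0, 10) and (6, −8)

Substitute t = −3s + 10:
10s² − 60s = 0  ⟹  s² − 6s = 0
s = 6 or s = 0, giving (6, −8) and (0, 10).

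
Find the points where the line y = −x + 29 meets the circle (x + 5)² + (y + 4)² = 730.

(12, 17) and (16, 13)

Express y = −x + 29 and substitute into the circle:
2x² − 56x + 384 = 0  ⟹  x² − 28x + 192 = 0
x = 16 or x = 12, giving (16, 13) and (12, 17).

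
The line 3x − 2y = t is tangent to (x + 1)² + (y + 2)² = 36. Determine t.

For a tangent, require d(centre, line) = r = 6.
|3·(−1) − 2·(−2) − t| / √13 = 6
|t − (1)| = 6√13.

t = 1 ± 6√13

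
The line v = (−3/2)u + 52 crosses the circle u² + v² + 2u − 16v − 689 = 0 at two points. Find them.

Express v = (104 − 3u)/2 and substitute into the circle:
13u² − 520u + 4732 = 0  ⟹  u² − 40u + 364 = 0
u = 26 or u = 14, giving (26, 13) and (14, 31).

(14, 31) and (26, 13)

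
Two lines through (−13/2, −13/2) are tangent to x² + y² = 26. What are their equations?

5x − y = −26 and x − 5y = 26

A line y − (−13/2) = m(x − (−13/2)) is tangent when its distance from (0, 0) is √26:
(13/2m − (13/2))² = 26(m² + 1)
5m² − 26m + 5 = 0, so m = 5 or m = 1/5.
With m = 5: 5x − y = −26. With m = 1/5: x − 5y = 26.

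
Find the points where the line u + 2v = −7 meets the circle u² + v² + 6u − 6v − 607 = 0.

Substitute v = (−7 − u)/2:
5u² + 50u − 2295 = 0  ⟹  u² + 10u − 459 = 0
u = 17 or u = −27, giving (17, −12) and (−27, 10).

(−27, 10) and (17, −12)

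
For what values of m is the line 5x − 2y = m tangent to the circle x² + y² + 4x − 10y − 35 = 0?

For a tangent, require d(centre, line) = r = 8.
|5·(−2) − 2·5 − m| / √29 = 8
|m − (−20)| = 8√29.

m = −20 ± 8√29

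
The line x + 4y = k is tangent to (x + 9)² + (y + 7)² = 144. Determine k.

k = −37 ± 12√17

The line touches the circle iff its distance from (−9, −7) is 12:
|1·(−9) + 4·(−7) − k| / √17 = 12
|k − (−37)| = 12√17.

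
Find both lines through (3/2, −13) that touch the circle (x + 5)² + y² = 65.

A line y − (−13) = m(x − (3/2)) is tangent when its distance from (−5, 0) is √65:
[m·(−13/2) − (13)]² = 65(m² + 1)
7m² − 52m − 32 = 0, so m = −4/7 or m = 8.
With m = −4/7: 4x + 7y = −85. With m = 8: 8x − y = 25.

4x + 7y = −85 and 8x − y = 25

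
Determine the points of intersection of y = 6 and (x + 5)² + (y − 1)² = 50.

(−10, 6) and (0, 6)

Substitute y = 6:
x² + 10x = 0
x = 0 or x = −10, giving (0, 6) and (−10, 6).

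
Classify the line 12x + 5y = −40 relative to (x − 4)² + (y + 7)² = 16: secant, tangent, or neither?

neither

d² = (12·4 + 5·(−7) − (−40))²/169 = 2809/169; r² = 16.
Since d² > r², the line lies outside the circle.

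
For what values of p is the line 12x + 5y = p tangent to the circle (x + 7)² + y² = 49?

p = −175 or p = 7

The line touches the circle iff its distance from (−7, 0) is 7:
|12·(−7) + 5·0 − p| / √169 = 7
|p − (−84)| = 7·13, so p = 7 or p = −175.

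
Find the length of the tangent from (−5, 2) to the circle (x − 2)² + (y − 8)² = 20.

With centre O = (2, 8), |OP|² = 85 and r² = 20.
Power of the point: PT² = |PO|² − r² = 65, so PT = √65.

√65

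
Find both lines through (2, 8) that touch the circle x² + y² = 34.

Let a tangent through (2, 8) have slope m. Its distance from (0, 0) must equal √34:
(−2m − (−8))² = 34(m² + 1)
15m² + 16m − 15 = 0, so m = −5/3 or m = 3/5.
Through (2, 8) these give 5x + 3y = 34 and 3x − 5y = −34.

5x + 3y = 34 and 3x − 5y = −34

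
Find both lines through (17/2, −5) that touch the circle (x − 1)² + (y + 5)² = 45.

Write the tangent as mx − y + (−5 − m·(17/2)) = 0 and set its distance from the centre to 3√5:
(−15/2m − (0))² = 45(m² + 1)
m² − 4 = 0, so m = −2 or m = 2.
Through (17/2, −5) these give 2x + y = 12 and 2x − y = 22.

2x + y = 12 and 2x − y = 22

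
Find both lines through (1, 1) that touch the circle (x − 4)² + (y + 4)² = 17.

Let a tangent through (1, 1) have slope m. Its distance from (4, −4) must equal √17:
[m·(3) − (−5)]² = 17(m² + 1)
4m² − 15m − 4 = 0, so m = 4 or m = −1/4.
Through (1, 1) these give 4x − y = 3 and x + 4y = 5.

4x − y = 3 and x + 4y = 5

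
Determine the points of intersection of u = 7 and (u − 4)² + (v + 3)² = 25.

(7, −7) and (7, 1)

The line gives u = 7. Substituting into the circle:
v² + 6v − 7 = 0
v = 1 or v = −7, giving (7, 1) and (7, −7).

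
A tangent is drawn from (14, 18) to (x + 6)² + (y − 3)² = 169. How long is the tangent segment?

2√114

With centre O = (−6, 3), |OP|² = 625 and r² = 169.
Power of the point: PT² = |PO|² − r² = 456, so PT = 2√114.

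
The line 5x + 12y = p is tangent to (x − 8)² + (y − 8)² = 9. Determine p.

For a tangent, require d(centre, line) = r = 3.
|5·8 + 12·8 − p| / √169 = 3
|p − (136)| = 3·13, so p = 175 or p = 97.

p = 97 or p = 175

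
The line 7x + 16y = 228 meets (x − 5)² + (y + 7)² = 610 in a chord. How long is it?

Substitute y = (228 − 7x)/16:
305x² − 7320x − 34160 = 0  ⟹  x² − 24x − 112 = 0
x = 28 or x = −4, giving (28, 2) and (−4, 16).
Chord length = distance between (28, 2) and (−4, 16) = √1220 = 2√305.

2√305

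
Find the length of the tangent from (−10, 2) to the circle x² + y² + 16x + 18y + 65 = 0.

3√5

The centre is (−8, −9) and r = 4√5. The square of the distance from P to the centre is 4 + 121 = 125.
The tangent meets the radius at right angles, so tangent² = |PO|² − r² = 125 − 80 = 45.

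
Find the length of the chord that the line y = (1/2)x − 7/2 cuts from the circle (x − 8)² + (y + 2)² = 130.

10√5

From the line, y = (−7 + x)/2. Substituting:
5x² − 70x − 255 = 0  ⟹  x² − 14x − 51 = 0
x = 17 or x = −3, giving (17, 5) and (−3, −5).
Chord length = distance between (17, 5) and (−3, −5) = √500 = 10√5.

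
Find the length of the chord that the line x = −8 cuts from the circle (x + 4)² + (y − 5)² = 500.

The distance from (−4, 5) to the line is 4, and r² = 500.
Chord = 2√(r² − d²) = 2·√(484) = 44.

44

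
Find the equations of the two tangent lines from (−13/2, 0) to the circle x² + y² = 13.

2x + 3y = −13 and 2x − 3y = −13

Let a tangent through (−13/2, 0) have slope m. Its distance from (0, 0) must equal √13:
(13/2m − (0))² = 13(m² + 1)
9m² − 4 = 0, so m = −2/3 or m = 2/3.
Through (−13/2, 0) these give 2x + 3y = −13 and 2x − 3y = −13.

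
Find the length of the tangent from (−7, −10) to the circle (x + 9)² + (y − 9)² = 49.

2√79

Centre (−9, 9), r² = 49. |PO|² = (2)² + (−19)² = 365.
By the tangent–radius right angle, tangent length = √(|PO|² − r²) = √316 = 2√79.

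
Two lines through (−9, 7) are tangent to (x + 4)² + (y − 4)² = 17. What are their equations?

Write the tangent as mx − y + (7 − m·(−9)) = 0 and set its distance from the centre to √17:
[m·(5) − (−3)]² = 17(m² + 1)
4m² + 15m − 4 = 0, so m = 1/4 or m = −4.
With m = 1/4: x − 4y = −37. With m = −4: 4x + y = −29.

x − 4y = −37 and 4x + y = −29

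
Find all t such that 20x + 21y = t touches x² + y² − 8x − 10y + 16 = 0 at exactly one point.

t = 40 or t = 330

For a tangent, require d(centre, line) = r = 5.
|20·4 + 21·5 − t| / √841 = 5
|t − (185)| = 5·29, so t = 330 or t = 40.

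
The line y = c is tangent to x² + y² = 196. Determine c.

Tangency holds when the distance from the centre (0, 0) to the line equals the radius 14:
|0·0 + 1·0 − c| / √1 = 14
|c| = 14, so c = 14 or c = −14.

c = −14 or c = 14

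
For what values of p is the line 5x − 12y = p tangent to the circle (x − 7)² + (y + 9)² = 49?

p = 52 or p = 234

Tangency holds when the distance from the centre (7, −9) to the line equals the radius 7:
|5·7 − 12·(−9) − p| / √169 = 7
|p − (143)| = 7·13, so p = 234 or p = 52.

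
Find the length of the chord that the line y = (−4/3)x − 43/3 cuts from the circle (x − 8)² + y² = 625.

The distance from (8, 0) to the line is 75/√25, and r² = 625.
Half the chord is √(r² − d²) = √(400), so the full chord is 40.

40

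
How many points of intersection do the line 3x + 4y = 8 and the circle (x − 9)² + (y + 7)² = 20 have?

2

d² = (3·9 + 4·(−7) − (8))²/25 = 81/25; r² = 20.
Since d² < r², the line cuts the circle twice.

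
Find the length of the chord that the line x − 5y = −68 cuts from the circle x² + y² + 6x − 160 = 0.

Express y = (68 + x)/5 and substitute into the circle:
26x² + 286x + 624 = 0  ⟹  x² + 11x + 24 = 0
x = −3 or x = −8, giving (−3, 13) and (−8, 12).
Chord length = distance between (−3, 13) and (−8, 12) = √26 = √26.

√26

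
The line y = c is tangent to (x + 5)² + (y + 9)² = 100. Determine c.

For a tangent, require d(centre, line) = r = 10.
|0·(−5) + 1·(−9) − c| / √1 = 10
|c − (−9)| = 10, so c = 1 or c = −19.

c = −19 or c = 1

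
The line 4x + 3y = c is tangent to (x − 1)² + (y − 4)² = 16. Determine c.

The line touches the circle iff its distance from (1, 4) is 4:
|4·1 + 3·4 − c| / √25 = 4
|c − (16)| = 4·5, so c = 36 or c = −4.

c = −4 or c = 36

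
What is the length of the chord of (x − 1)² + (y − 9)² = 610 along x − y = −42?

8√2

From the line, y = x + 42. Substituting:
2x² + 64x + 480 = 0  ⟹  x² + 32x + 240 = 0
x = −12 or x = −20, giving (−12, 30) and (−20, 22).
|(−12, 30) − (−20, 22)| = √((8)² + (8)²) = 8√2.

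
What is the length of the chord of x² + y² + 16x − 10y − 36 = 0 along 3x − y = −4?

5√10

The distance from (−8, 5) to the line is 25/√10, and r² = 125.
Chord = 2√(r² − d²) = 2·√(125/2) = 5√10.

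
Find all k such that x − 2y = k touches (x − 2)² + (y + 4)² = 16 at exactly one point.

k = 10 ± 4√5

Tangency holds when the distance from the centre (2, −4) to the line equals the radius 4:
|1·2 − 2·(−4) − k| / √5 = 4
|k − (10)| = 4√5.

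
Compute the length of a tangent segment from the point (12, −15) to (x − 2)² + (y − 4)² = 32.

√429

The centre is (2, 4) and r = 4√2. The square of the distance from P to the centre is 100 + 361 = 461.
By the tangent–radius right angle, tangent length = √(|PO|² − r²) = √429.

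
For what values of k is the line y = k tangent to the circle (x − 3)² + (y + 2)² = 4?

k = −4 or k = 0

Tangency holds when the distance from the centre (3, −2) to the line equals the radius 2:
|0·3 + 1·(−2) − k| / √1 = 2
|k − (−2)| = 2, so k = 0 or k = −4.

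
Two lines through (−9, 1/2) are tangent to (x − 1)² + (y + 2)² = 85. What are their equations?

A line y − (1/2) = m(x − (−9)) is tangent when its distance from (1, −2) is √85:
[m·(10) − (−5/2)]² = 85(m² + 1)
12m² + 40m − 63 = 0, so m = −9/2 or m = 7/6.
Through (−9, 1/2) these give 9x + 2y = −80 and 7x − 6y = −66.

9x + 2y = −80 and 7x − 6y = −66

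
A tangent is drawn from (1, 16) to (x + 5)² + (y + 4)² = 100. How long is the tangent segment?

4√21

The centre is (−5, −4) and r = 10. The square of the distance from P to the centre is 36 + 400 = 436.
By the tangent–radius right angle, tangent length = √(|PO|² − r²) = √336 = 4√21.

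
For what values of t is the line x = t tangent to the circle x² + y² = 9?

t = −3 or t = 3

For a tangent, require d(centre, line) = r = 3.
|1·0 + 0·0 − t| / √1 = 3
|t| = 3, so t = 3 or t = −3.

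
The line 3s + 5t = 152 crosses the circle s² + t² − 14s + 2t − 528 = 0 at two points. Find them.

(14, 22) and (24, 16)

Express t = (152 − 3s)/5 and substitute into the circle:
34s² − 1292s + 11424 = 0  ⟹  s² − 38s + 336 = 0
s = 24 or s = 14, giving (24, 16) and (14, 22).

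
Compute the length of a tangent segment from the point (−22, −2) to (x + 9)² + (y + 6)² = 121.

8

Centre (−9, −6), r² = 121. |PO|² = (−13)² + (4)² = 185.
Power of the point: PT² = |PO|² − r² = 64, so PT = 8.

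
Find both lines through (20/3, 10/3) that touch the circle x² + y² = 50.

A line y − (10/3) = m(x − (20/3)) is tangent when its distance from (0, 0) is 5√2:
[m·(−20/3) − (−10/3)]² = 50(m² + 1)
m² + 8m + 7 = 0, so m = −1 or m = −7.
Through (20/3, 10/3) these give x + y = 10 and 7x + y = 50.

x + y = 10 and 7x + y = 50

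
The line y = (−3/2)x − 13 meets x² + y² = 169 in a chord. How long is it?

Express y = (−26 − 3x)/2 and substitute into the circle:
13x² + 156x = 0  ⟹  x² + 12x = 0
x = 0 or x = −12, giving (0, −13) and (−12, 5).
|(0, −13) − (−12, 5)| = √((12)² + (−18)²) = 6√13.

6√13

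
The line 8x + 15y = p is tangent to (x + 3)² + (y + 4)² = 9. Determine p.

For a tangent, require d(centre, line) = r = 3.
|8·(−3) + 15·(−4) − p| / √289 = 3
|p − (−84)| = 3·17, so p = −33 or p = −135.

p = −135 or p = −33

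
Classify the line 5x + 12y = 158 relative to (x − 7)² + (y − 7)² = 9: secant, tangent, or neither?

tangent

Centre (7, 7), r² = 9. Distance² from centre to line = (−39)²/169 = 9.
Since d² = r², the line is tangent.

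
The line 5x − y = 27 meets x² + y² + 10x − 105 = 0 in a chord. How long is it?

2√26

Centre (−5, 0), r² = 130. Perpendicular distance d from centre to line = |−52| / √26 = 52/√26.
Half the chord is √(r² − d²) = √(26), so the full chord is 2√26.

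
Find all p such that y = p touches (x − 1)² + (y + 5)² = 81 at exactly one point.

Tangency holds when the distance from the centre (1, −5) to the line equals the radius 9:
|0·1 + 1·(−5) − p| / √1 = 9
|p − (−5)| = 9, so p = 4 or p = −14.

p = −14 or p = 4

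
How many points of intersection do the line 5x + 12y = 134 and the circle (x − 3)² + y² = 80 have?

0

Substituting the line into the circle gives 169x² − 2204x + 7732 = 0.
Δ = 4857616 − 5226832 = −369216.
No real roots: the line does not meet the circle.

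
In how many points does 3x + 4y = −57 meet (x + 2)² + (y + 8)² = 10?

Substituting the line into the circle gives 25x² + 214x + 529 = 0.
Δ = 45796 − 52900 = −7104.
No real roots: the line does not meet the circle.

0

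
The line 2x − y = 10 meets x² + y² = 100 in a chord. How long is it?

8√5

Centre (0, 0), r² = 100. Perpendicular distance d from centre to line = |−10| / √5 = 10/√5.
Half the chord is √(r² − d²) = √(80), so the full chord is 8√5.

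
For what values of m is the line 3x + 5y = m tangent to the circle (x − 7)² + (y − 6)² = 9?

The line touches the circle iff its distance from (7, 6) is 3:
|3·7 + 5·6 − m| / √34 = 3
|m − (51)| = 3√34.

m = 51 ± 3√34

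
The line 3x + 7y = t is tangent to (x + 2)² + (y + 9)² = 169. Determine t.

For a tangent, require d(centre, line) = r = 13.
|3·(−2) + 7·(−9) − t| / √58 = 13
|t − (−69)| = 13√58.

t = −69 ± 13√58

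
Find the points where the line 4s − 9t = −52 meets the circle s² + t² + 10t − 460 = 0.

From the line, t = (52 + 4s)/9. Substituting:
97s² + 776s − 29876 = 0  ⟹  s² + 8s − 308 = 0
s = 14 or s = −22, giving (14, 12) and (−22, −4).

(−22, −4) and (14, 12)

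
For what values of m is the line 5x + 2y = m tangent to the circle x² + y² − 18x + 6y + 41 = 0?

The line touches the circle iff its distance from (9, −3) is 7:
|5·9 + 2·(−3) − m| / √29 = 7
|m − (39)| = 7√29.

m = 39 ± 7√29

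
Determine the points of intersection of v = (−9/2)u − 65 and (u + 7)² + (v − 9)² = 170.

Express v = (−130 − 9u)/2 and substitute into the circle:
85u² + 2720u + 21420 = 0  ⟹  u² + 32u + 252 = 0
u = −14 or u = −18, giving (−14, −2) and (−18, 16).

(−18, 16) and (−14, −2)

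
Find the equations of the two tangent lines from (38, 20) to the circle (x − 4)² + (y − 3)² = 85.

6x − 7y = 88 and 2x − 9y = −104

Write the tangent as mx − y + (20 − m·(38)) = 0 and set its distance from the centre to √85:
(−34m − (−17))² = 85(m² + 1)
63m² − 68m + 12 = 0, so m = 6/7 or m = 2/9.
With m = 6/7: 6x − 7y = 88. With m = 2/9: 2x − 9y = −104.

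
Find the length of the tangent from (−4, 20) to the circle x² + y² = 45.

√371

With centre O = (0, 0), |OP|² = 416 and r² = 45.
The tangent meets the radius at right angles, so tangent² = |PO|² − r² = 416 − 45 = 371.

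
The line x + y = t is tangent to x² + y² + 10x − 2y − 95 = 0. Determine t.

For a tangent, require d(centre, line) = r = 11.
|1·(−5) + 1·1 − t| / √2 = 11
|t − (−4)| = 11√2.

t = −4 ± 11√2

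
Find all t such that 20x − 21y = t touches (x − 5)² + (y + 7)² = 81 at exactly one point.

t = −14 or t = 508

Tangency holds when the distance from the centre (5, −7) to the line equals the radius 9:
|20·5 − 21·(−7) − t| / √841 = 9
|t − (247)| = 9·29, so t = 508 or t = −14.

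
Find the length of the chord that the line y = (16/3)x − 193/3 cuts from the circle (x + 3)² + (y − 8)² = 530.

The distance from (−3, 8) to the line is 265/√265, and r² = 530.
Chord = 2√(r² − d²) = 2·√(265) = 2√265.

2√265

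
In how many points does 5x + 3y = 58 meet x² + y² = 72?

0

Substituting the line into the circle gives 34x² − 580x + 2716 = 0.
Discriminant = (−580)² − 4·34·(2716) = −32976 < 0.
No real roots: the line does not meet the circle.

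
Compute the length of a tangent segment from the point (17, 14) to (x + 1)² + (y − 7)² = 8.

√365

Centre (−1, 7), r² = 8. |PO|² = (18)² + (7)² = 373.
The tangent meets the radius at right angles, so tangent² = |PO|² − r² = 373 − 8 = 365.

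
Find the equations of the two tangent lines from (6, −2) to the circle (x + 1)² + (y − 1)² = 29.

A line y − (−2) = m(x − (6)) is tangent when its distance from (−1, 1) is √29:
[m·(−7) − (3)]² = 29(m² + 1)
10m² + 21m − 10 = 0, so m = −5/2 or m = 2/5.
With m = −5/2: 5x + 2y = 26. With m = 2/5: 2x − 5y = 22.

5x + 2y = 26 and 2x − 5y = 22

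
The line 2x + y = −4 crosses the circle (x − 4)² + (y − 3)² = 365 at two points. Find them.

(−10, 16) and (6, −16)

From the line, y = −2x − 4. Substituting:
5x² + 20x − 300 = 0  ⟹  x² + 4x − 60 = 0
x = 6 or x = −10, giving (6, −16) and (−10, 16).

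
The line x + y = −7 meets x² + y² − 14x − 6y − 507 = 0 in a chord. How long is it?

The distance from (7, 3) to the line is 17/√2, and r² = 565.
Chord = 2√(r² − d²) = 2·√(841/2) = 29√2.

29√2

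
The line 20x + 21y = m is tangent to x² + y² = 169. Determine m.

The line touches the circle iff its distance from (0, 0) is 13:
|20·0 + 21·0 − m| / √841 = 13
|m| = 13·29, so m = 377 or m = −377.

m = −377 or m = 377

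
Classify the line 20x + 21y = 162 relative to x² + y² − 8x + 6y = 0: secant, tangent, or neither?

Substituting the line into the circle gives 841x² − 12528x + 46656 = 0.
Δ = 156950784 − 156950784 = 0.
A repeated root: the line is tangent.

tangent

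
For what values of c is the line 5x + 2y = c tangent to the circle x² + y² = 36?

c = ±6√29

For a tangent, require d(centre, line) = r = 6.
|5·0 + 2·0 − c| / √29 = 6
|c| = 6√29.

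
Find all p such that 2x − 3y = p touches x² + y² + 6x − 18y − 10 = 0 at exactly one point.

The line touches the circle iff its distance from (−3, 9) is 10:
|2·(−3) − 3·9 − p| / √13 = 10
|p − (−33)| = 10√13.

p = −33 ± 10√13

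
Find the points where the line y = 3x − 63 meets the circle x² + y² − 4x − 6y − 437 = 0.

(17, −12) and (23, 6)

From the line, y = 3x − 63. Substituting:
10x² − 400x + 3910 = 0  ⟹  x² − 40x + 391 = 0
x = 23 or x = 17, giving (23, 6) and (17, −12).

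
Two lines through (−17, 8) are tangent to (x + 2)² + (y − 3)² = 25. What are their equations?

y = 8 and 3x + 4y = −19

A line y − (8) = m(x − (−17)) is tangent when its distance from (−2, 3) is 5:
(15m − (−5))² = 25(m² + 1)
4m² + 3m = 0, so m = 0 or m = −3/4.
With m = 0: y = 8. With m = −3/4: 3x + 4y = −19.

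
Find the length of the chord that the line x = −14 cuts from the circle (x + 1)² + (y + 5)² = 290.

The line gives x = −14. Substituting into the circle:
y² + 10y − 96 = 0
y = 6 or y = −16, giving (−14, 6) and (−14, −16).
Chord length = distance between (−14, 6) and (−14, −16) = √484 = 22.

22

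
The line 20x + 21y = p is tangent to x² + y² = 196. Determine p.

p = −406 or p = 406

For a tangent, require d(centre, line) = r = 14.
|20·0 + 21·0 − p| / √841 = 14
|p| = 14·29, so p = 406 or p = −406.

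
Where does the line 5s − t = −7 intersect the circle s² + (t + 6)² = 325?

From the line, t = 5s + 7. Substituting:
26s² + 130s − 156 = 0  ⟹  s² + 5s − 6 = 0
s = 1 or s = −6, giving (1, 12) and (−6, −23).

(−6, −23) and (1, 12)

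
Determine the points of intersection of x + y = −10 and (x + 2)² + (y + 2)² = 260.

From the line, y = −x − 10. Substituting:
2x² + 20x − 192 = 0  ⟹  x² + 10x − 96 = 0
x = 6 or x = −16, giving (6, −16) and (−16, 6).

(−16, 6) and (6, −16)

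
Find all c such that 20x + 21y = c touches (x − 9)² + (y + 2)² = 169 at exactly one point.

The line touches the circle iff its distance from (9, −2) is 13:
|20·9 + 21·(−2) − c| / √841 = 13
|c − (138)| = 13·29, so c = 515 or c = −239.

c = −239 or c = 515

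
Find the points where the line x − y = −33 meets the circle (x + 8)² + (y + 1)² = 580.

(−32, 1) and (−10, 23)

Substitute y = x + 33:
2x² + 84x + 640 = 0  ⟹  x² + 42x + 320 = 0
x = −10 or x = −32, giving (−10, 23) and (−32, 1).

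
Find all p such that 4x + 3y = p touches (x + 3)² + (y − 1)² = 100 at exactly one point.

p = −59 or p = 41

For a tangent, require d(centre, line) = r = 10.
|4·(−3) + 3·1 − p| / √25 = 10
|p − (−9)| = 10·5, so p = 41 or p = −59.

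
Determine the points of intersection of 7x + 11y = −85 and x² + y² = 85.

From the line, y = (−85 − 7x)/11. Substituting:
170x² + 1190x − 3060 = 0  ⟹  x² + 7x − 18 = 0
x = 2 or x = −9, giving (2, −9) and (−9, −2).

(−9, −2) and (2, −9)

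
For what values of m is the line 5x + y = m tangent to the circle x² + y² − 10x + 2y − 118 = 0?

The line touches the circle iff its distance from (5, −1) is 12:
|5·5 + 1·(−1) − m| / √26 = 12
|m − (24)| = 12√26.

m = 24 ± 12√26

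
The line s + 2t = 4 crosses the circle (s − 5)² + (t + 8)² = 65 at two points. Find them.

Express t = (4 − s)/2 and substitute into the circle:
5s² − 80s + 240 = 0  ⟹  s² − 16s + 48 = 0
s = 12 or s = 4, giving (12, −4) and (4, 0).

(4, 0) and (12, −4)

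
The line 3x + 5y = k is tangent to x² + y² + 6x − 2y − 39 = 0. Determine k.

For a tangent, require d(centre, line) = r = 7.
|3·(−3) + 5·1 − k| / √34 = 7
|k − (−4)| = 7√34.

k = −4 ± 7√34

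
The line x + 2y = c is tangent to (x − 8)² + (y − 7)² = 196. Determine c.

For a tangent, require d(centre, line) = r = 14.
|1·8 + 2·7 − c| / √5 = 14
|c − (22)| = 14√5.

c = 22 ± 14√5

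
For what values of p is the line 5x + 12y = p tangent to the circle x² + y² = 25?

p = −65 or p = 65

For a tangent, require d(centre, line) = r = 5.
|5·0 + 12·0 − p| / √169 = 5
|p| = 5·13, so p = 65 or p = −65.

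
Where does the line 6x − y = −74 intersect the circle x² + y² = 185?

Express y = 6x + 74 and substitute into the circle:
37x² + 888x + 5291 = 0  ⟹  x² + 24x + 143 = 0
x = −11 or x = −13, giving (−11, 8) and (−13, −4).

(−13, −4) and (−11, 8)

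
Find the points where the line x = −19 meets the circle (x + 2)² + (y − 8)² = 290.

The line gives x = −19. Substituting into the circle:
y² − 16y + 63 = 0
y = 9 or y = 7, giving (−19, 9) and (−19, 7).

(−19, 7) and (−19, 9)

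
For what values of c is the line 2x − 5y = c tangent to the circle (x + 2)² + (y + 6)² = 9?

c = 26 ± 3√29

The line touches the circle iff its distance from (−2, −6) is 3:
|2·(−2) − 5·(−6) − c| / √29 = 3
|c − (26)| = 3√29.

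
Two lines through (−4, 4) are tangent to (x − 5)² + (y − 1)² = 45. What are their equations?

Let a tangent through (−4, 4) have slope m. Its distance from (5, 1) must equal 3√5:
[m·(9) − (−3)]² = 45(m² + 1)
2m² + 3m − 2 = 0, so m = 1/2 or m = −2.
Through (−4, 4) these give x − 2y = −12 and 2x + y = −4.

x − 2y = −12 and 2x + y = −4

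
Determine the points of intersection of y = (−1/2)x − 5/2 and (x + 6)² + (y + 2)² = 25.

(−9, 2) and (−1, −2)

From the line, y = (−5 − x)/2. Substituting:
5x² + 50x + 45 = 0  ⟹  x² + 10x + 9 = 0
x = −1 or x = −9, giving (−1, −2) and (−9, 2).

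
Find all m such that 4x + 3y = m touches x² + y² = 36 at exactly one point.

m = −30 or m = 30

Tangency holds when the distance from the centre (0, 0) to the line equals the radius 6:
|4·0 + 3·0 − m| / √25 = 6
|m| = 6·5, so m = 30 or m = −30.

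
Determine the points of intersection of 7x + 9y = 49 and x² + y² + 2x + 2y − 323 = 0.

(−11, 14) and (16, −7)

Express y = (49 − 7x)/9 and substitute into the circle:
130x² − 650x − 22880 = 0  ⟹  x² − 5x − 176 = 0
x = 16 or x = −11, giving (16, −7) and (−11, 14).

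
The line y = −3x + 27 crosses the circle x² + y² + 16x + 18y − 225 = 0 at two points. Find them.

(9, 0) and (11, −6)

From the line, y = −3x + 27. Substituting:
10x² − 200x + 990 = 0  ⟹  x² − 20x + 99 = 0
x = 11 or x = 9, giving (11, −6) and (9, 0).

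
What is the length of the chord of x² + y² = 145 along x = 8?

The distance from (0, 0) to the line is 8, and r² = 145.
Chord = 2√(r² − d²) = 2·√(81) = 18.

18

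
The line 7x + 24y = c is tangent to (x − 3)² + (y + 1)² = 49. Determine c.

c = −178 or c = 172

The line touches the circle iff its distance from (3, −1) is 7:
|7·3 + 24·(−1) − c| / √625 = 7
|c − (−3)| = 7·25, so c = 172 or c = −178.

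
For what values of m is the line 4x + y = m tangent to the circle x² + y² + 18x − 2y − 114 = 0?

m = −35 ± 14√17

The line touches the circle iff its distance from (−9, 1) is 14:
|4·(−9) + 1·1 − m| / √17 = 14
|m − (−35)| = 14√17.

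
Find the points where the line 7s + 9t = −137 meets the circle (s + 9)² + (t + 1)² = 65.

From the line, t = (−137 − 7s)/9. Substituting:
130s² + 3250s + 17680 = 0  ⟹  s² + 25s + 136 = 0
s = −8 or s = −17, giving (−8, −9) and (−17, −2).

(−17, −2) and (−8, −9)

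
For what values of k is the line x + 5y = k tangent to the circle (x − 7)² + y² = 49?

k = 7 ± 7√26

Tangency holds when the distance from the centre (7, 0) to the line equals the radius 7:
|1·7 + 5·0 − k| / √26 = 7
|k − (7)| = 7√26.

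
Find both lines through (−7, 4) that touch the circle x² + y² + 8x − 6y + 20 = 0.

2x + y = −10 and x − 2y = −15

Write the tangent as mx − y + (4 − m·(−7)) = 0 and set its distance from the centre to √5:
[m·(3) − (−1)]² = 5(m² + 1)
2m² + 3m − 2 = 0, so m = −2 or m = 1/2.
Through (−7, 4) these give 2x + y = −10 and x − 2y = −15.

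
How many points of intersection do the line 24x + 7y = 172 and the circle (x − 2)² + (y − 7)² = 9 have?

Substituting the line into the circle gives 625x² − 6100x + 14884 = 0.
Discriminant = (−6100)² − 4·625·(14884) = 0.
A repeated root: the line is tangent.

1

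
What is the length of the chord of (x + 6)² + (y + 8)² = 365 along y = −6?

38

The distance from (−6, −8) to the line is 2, and r² = 365.
Chord = 2√(r² − d²) = 2·√(361) = 38.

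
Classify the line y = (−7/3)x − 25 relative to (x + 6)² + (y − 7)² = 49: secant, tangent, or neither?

Substituting the line into the circle gives 58x² + 1452x + 9099 = 0.
Discriminant = (1452)² − 4·58·(9099) = −2664 < 0.
No real roots: the line does not meet the circle.

neither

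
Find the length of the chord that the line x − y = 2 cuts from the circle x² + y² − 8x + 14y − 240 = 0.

23√2

The distance from (4, −7) to the line is 9/√2, and r² = 305.
Chord = 2√(r² − d²) = 2·√(529/2) = 23√2.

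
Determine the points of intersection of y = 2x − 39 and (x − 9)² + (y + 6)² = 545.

Substitute y = 2x − 39:
5x² − 150x + 625 = 0  ⟹  x² − 30x + 125 = 0
x = 25 or x = 5, giving (25, 11) and (5, −29).

(5, −29) and (25, 11)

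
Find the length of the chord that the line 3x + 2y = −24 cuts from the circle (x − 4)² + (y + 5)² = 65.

2√13

The distance from (4, −5) to the line is 26/√13, and r² = 65.
Chord = 2√(r² − d²) = 2·√(13) = 2√13.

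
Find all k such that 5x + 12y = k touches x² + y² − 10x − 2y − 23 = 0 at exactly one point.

Tangency holds when the distance from the centre (5, 1) to the line equals the radius 7:
|5·5 + 12·1 − k| / √169 = 7
|k − (37)| = 7·13, so k = 128 or k = −54.

k = −54 or k = 128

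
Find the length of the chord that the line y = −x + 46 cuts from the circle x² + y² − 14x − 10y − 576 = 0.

12√2

Centre (7, 5), r² = 650. Perpendicular distance d from centre to line = |−34| / √2 = 34/√2.
Chord = 2√(r² − d²) = 2·√(72) = 12√2.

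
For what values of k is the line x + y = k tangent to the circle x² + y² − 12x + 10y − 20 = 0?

Tangency holds when the distance from the centre (6, −5) to the line equals the radius 9:
|1·6 + 1·(−5) − k| / √2 = 9
|k − (1)| = 9√2.

k = 1 ± 9√2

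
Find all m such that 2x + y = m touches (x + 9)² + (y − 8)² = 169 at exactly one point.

For a tangent, require d(centre, line) = r = 13.
|2·(−9) + 1·8 − m| / √5 = 13
|m − (−10)| = 13√5.

m = −10 ± 13√5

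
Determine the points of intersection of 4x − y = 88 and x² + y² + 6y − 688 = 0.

(16, −24) and (24, 8)

From the line, y = 4x − 88. Substituting:
17x² − 680x + 6528 = 0  ⟹  x² − 40x + 384 = 0
x = 24 or x = 16, giving (24, 8) and (16, −24).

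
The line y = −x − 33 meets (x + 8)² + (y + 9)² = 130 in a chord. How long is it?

Substitute y = −x − 33:
2x² + 64x + 510 = 0  ⟹  x² + 32x + 255 = 0
x = −15 or x = −17, giving (−15, −18) and (−17, −16).
|(−15, −18) − (−17, −16)| = √((2)² + (−2)²) = 2√2.

2√2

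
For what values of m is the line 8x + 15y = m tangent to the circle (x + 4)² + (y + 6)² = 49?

m = −241 or m = −3

The line touches the circle iff its distance from (−4, −6) is 7:
|8·(−4) + 15·(−6) − m| / √289 = 7
|m − (−122)| = 7·17, so m = −3 or m = −241.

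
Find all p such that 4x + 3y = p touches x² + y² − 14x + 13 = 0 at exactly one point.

The line touches the circle iff its distance from (7, 0) is 6:
|4·7 + 3·0 − p| / √25 = 6
|p − (28)| = 6·5, so p = 58 or p = −2.

p = −2 or p = 58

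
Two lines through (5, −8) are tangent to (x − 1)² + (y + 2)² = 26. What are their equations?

5x − y = 33 and x + 5y = −35

Let a tangent through (5, −8) have slope m. Its distance from (1, −2) must equal √26:
(−4m − (6))² = 26(m² + 1)
5m² − 24m − 5 = 0, so m = 5 or m = −1/5.
Through (5, −8) these give 5x − y = 33 and x + 5y = −35.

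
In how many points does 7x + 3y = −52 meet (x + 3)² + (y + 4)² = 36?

Substituting the line into the circle gives 58x² + 614x + 1357 = 0.
Discriminant = (614)² − 4·58·(1357) = 62172 > 0.
Two real roots: the line is a secant.

2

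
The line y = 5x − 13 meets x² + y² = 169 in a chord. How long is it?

5√26

From the line, y = 5x − 13. Substituting:
26x² − 130x = 0  ⟹  x² − 5x = 0
x = 5 or x = 0, giving (5, 12) and (0, −13).
Chord length = distance between (5, 12) and (0, −13) = √650 = 5√26.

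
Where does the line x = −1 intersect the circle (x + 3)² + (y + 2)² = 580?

(−1, −26) and (−1, 22)

The line gives x = −1. Substituting into the circle:
y² + 4y − 572 = 0
y = 22 or y = −26, giving (−1, 22) and (−1, −26).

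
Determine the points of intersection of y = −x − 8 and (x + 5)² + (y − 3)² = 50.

Express y = −x − 8 and substitute into the circle:
2x² + 32x + 96 = 0  ⟹  x² + 16x + 48 = 0
x = −4 or x = −12, giving (−4, −4) and (−12, 4).

(−12, 4) and (−4, −4)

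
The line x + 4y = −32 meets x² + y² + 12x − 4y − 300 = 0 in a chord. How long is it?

From the line, y = (−32 − x)/4. Substituting:
17x² + 272x − 3264 = 0  ⟹  x² + 16x − 192 = 0
x = 8 or x = −24, giving (8, −10) and (−24, −2).
Chord length = distance between (8, −10) and (−24, −2) = √1088 = 8√17.

8√17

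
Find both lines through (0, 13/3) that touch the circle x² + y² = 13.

2x + 3y = 13 and 2x − 3y = −13

Let a tangent through (0, 13/3) have slope m. Its distance from (0, 0) must equal √13:
(0m − (−13/3))² = 13(m² + 1)
9m² − 4 = 0, so m = −2/3 or m = 2/3.
With m = −2/3: 2x + 3y = 13. With m = 2/3: 2x − 3y = −13.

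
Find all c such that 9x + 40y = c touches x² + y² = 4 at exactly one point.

Tangency holds when the distance from the centre (0, 0) to the line equals the radius 2:
|9·0 + 40·0 − c| / √1681 = 2
|c| = 2·41, so c = 82 or c = −82.

c = −82 or c = 82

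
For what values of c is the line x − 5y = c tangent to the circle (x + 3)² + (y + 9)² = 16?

The line touches the circle iff its distance from (−3, −9) is 4:
|1·(−3) − 5·(−9) − c| / √26 = 4
|c − (42)| = 4√26.

c = 42 ± 4√26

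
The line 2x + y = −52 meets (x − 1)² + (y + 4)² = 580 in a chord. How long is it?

8√5

From the line, y = −2x − 52. Substituting:
5x² + 190x + 1725 = 0  ⟹  x² + 38x + 345 = 0
x = −15 or x = −23, giving (−15, −22) and (−23, −6).
Chord length = distance between (−15, −22) and (−23, −6) = √320 = 8√5.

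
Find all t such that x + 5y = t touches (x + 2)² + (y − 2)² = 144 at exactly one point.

Tangency holds when the distance from the centre (−2, 2) to the line equals the radius 12:
|1·(−2) + 5·2 − t| / √26 = 12
|t − (8)| = 12√26.

t = 8 ± 12√26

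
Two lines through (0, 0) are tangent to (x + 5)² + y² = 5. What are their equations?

Write the tangent as mx − y + (0 − m·(0)) = 0 and set its distance from the centre to √5:
(−5m − (0))² = 5(m² + 1)
4m² − 1 = 0, so m = −1/2 or m = 1/2.
Through (0, 0) these give x + 2y = 0 and x − 2y = 0.

x + 2y = 0 and x − 2y = 0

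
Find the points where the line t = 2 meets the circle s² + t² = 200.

From the line, t = 2. Substituting:
s² − 196 = 0
s = 14 or s = −14, giving (14, 2) and (−14, 2).

(−14, 2) and (14, 2)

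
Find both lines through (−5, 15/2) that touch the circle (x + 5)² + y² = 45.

x − 2y = −20 and x + 2y = 10

Write the tangent as mx − y + (15/2 − m·(−5)) = 0 and set its distance from the centre to 3√5:
[m·(0) − (−15/2)]² = 45(m² + 1)
4m² − 1 = 0, so m = 1/2 or m = −1/2.
Through (−5, 15/2) these give x − 2y = −20 and x + 2y = 10.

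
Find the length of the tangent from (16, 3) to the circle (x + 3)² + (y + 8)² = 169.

The centre is (−3, −8) and r = 13. The square of the distance from P to the centre is 361 + 121 = 482.
Power of the point: PT² = |PO|² − r² = 313, so PT = √313.

√313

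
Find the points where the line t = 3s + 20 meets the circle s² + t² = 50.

(−7, −1) and (−5, 5)

Substitute t = 3s + 20:
10s² + 120s + 350 = 0  ⟹  s² + 12s + 35 = 0
s = −5 or s = −7, giving (−5, 5) and (−7, −1).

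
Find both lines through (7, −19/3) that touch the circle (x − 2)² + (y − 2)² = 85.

Write the tangent as mx − y + (−19/3 − m·(7)) = 0 and set its distance from the centre to √85:
[m·(−5) − (25/3)]² = 85(m² + 1)
54m² − 75m + 14 = 0, so m = 2/9 or m = 7/6.
Through (7, −19/3) these give 2x − 9y = 71 and 7x − 6y = 87.

2x − 9y = 71 and 7x − 6y = 87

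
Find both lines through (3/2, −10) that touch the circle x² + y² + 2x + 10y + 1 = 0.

4x − 3y = 36 and y = −10

Let a tangent through (3/2, −10) have slope m. Its distance from (−1, −5) must equal 5:
(−5/2m − (5))² = 25(m² + 1)
3m² − 4m = 0, so m = 4/3 or m = 0.
With m = 4/3: 4x − 3y = 36. With m = 0: y = −10.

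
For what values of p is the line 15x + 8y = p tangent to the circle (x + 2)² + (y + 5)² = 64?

p = −206 or p = 66

Tangency holds when the distance from the centre (−2, −5) to the line equals the radius 8:
|15·(−2) + 8·(−5) − p| / √289 = 8
|p − (−70)| = 8·17, so p = 66 or p = −206.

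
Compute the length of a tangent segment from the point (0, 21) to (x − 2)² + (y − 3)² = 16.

2√78

The centre is (2, 3) and r = 4. The square of the distance from P to the centre is 4 + 324 = 328.
Power of the point: PT² = |PO|² − r² = 312, so PT = 2√78.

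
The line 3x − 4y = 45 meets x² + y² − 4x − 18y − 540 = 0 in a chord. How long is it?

Centre (2, 9), r² = 625. Perpendicular distance d from centre to line = |−75| / √25 = 75/√25.
Chord = 2√(r² − d²) = 2·√(400) = 40.

40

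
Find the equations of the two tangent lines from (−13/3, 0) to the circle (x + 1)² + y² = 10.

Let a tangent through (−13/3, 0) have slope m. Its distance from (−1, 0) must equal √10:
[m·(10/3) − (0)]² = 10(m² + 1)
m² − 9 = 0, so m = 3 or m = −3.
Through (−13/3, 0) these give 3x − y = −13 and 3x + y = −13.

3x − y = −13 and 3x + y = −13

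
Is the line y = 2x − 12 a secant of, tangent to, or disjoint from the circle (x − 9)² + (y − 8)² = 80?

secant

Centre (9, 8), r² = 80. Distance² from centre to line = (−2)²/5 = 4/5.
Since d² < r², the line cuts the circle twice.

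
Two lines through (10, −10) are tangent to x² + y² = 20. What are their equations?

Write the tangent as mx − y + (−10 − m·(10)) = 0 and set its distance from the centre to 2√5:
(−10m − (10))² = 20(m² + 1)
2m² + 5m + 2 = 0, so m = −2 or m = −1/2.
Through (10, −10) these give 2x + y = 10 and x + 2y = −10.

2x + y = 10 and x + 2y = −10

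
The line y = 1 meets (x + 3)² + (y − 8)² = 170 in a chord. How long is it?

22

From the line, y = 1. Substituting:
x² + 6x − 112 = 0
x = 8 or x = −14, giving (8, 1) and (−14, 1).
Chord length = distance between (8, 1) and (−14, 1) = √484 = 22.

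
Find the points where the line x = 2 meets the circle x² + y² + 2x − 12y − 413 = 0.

(2, −15) and (2, 27)

The line gives x = 2. Substituting into the circle:
y² − 12y − 405 = 0
y = 27 or y = −15, giving (2, 27) and (2, −15).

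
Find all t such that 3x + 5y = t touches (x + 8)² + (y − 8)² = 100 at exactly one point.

t = 16 ± 10√34

Tangency holds when the distance from the centre (−8, 8) to the line equals the radius 10:
|3·(−8) + 5·8 − t| / √34 = 10
|t − (16)| = 10√34.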